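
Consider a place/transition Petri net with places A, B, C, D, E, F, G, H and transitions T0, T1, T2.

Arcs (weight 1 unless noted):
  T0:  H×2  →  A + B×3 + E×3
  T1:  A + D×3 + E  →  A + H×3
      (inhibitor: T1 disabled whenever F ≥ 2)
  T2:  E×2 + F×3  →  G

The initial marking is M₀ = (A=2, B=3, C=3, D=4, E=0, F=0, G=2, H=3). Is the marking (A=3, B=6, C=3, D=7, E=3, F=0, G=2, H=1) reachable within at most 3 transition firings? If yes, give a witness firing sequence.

NO — not reachable within 3 firings

depth 0: 1 marking
depth 1: 2 markings reached so far
depth 2: 3 markings reached so far
depth 3: 4 markings reached so far
target is not among the 4 markings reachable within 3 steps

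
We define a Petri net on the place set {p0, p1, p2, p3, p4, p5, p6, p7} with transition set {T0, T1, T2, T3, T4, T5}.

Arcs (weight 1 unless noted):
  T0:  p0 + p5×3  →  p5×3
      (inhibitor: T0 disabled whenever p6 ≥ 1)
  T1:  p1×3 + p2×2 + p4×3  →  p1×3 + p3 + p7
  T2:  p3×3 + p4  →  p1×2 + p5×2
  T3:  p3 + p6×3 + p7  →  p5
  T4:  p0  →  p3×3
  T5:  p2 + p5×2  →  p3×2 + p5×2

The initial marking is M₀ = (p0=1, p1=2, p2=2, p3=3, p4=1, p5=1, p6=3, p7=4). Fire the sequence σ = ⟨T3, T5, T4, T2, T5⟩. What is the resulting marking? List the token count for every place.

step 1: fire T3:  (p0=1, p1=2, p2=2, p3=3, p4=1, p5=1, p6=3, p7=4) → (p0=1, p1=2, p2=2, p3=2, p4=1, p5=2, p6=0, p7=3)
step 2: fire T5:  (p0=1, p1=2, p2=2, p3=2, p4=1, p5=2, p6=0, p7=3) → (p0=1, p1=2, p2=1, p3=4, p4=1, p5=2, p6=0, p7=3)
step 3: fire T4:  (p0=1, p1=2, p2=1, p3=4, p4=1, p5=2, p6=0, p7=3) → (p0=0, p1=2, p2=1, p3=7, p4=1, p5=2, p6=0, p7=3)
step 4: fire T2:  (p0=0, p1=2, p2=1, p3=7, p4=1, p5=2, p6=0, p7=3) → (p0=0, p1=4, p2=1, p3=4, p4=0, p5=4, p6=0, p7=3)
step 5: fire T5:  (p0=0, p1=4, p2=1, p3=4, p4=0, p5=4, p6=0, p7=3) → (p0=0, p1=4, p2=0, p3=6, p4=0, p5=4, p6=0, p7=3)

(p0=0, p1=4, p2=0, p3=6, p4=0, p5=4, p6=0, p7=3)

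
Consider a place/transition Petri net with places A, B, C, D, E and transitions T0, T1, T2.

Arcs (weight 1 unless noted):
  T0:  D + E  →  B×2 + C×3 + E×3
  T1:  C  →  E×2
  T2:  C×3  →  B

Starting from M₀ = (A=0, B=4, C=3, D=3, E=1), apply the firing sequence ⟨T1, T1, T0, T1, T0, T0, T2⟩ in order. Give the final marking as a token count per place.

step 1: fire T1:  (A=0, B=4, C=3, D=3, E=1) → (A=0, B=4, C=2, D=3, E=3)
step 2: fire T1:  (A=0, B=4, C=2, D=3, E=3) → (A=0, B=4, C=1, D=3, E=5)
step 3: fire T0:  (A=0, B=4, C=1, D=3, E=5) → (A=0, B=6, C=4, D=2, E=7)
step 4: fire T1:  (A=0, B=6, C=4, D=2, E=7) → (A=0, B=6, C=3, D=2, E=9)
step 5: fire T0:  (A=0, B=6, C=3, D=2, E=9) → (A=0, B=8, C=6, D=1, E=11)
step 6: fire T0:  (A=0, B=8, C=6, D=1, E=11) → (A=0, B=10, C=9, D=0, E=13)
step 7: fire T2:  (A=0, B=10, C=9, D=0, E=13) → (A=0, B=11, C=6, D=0, E=13)

(A=0, B=11, C=6, D=0, E=13)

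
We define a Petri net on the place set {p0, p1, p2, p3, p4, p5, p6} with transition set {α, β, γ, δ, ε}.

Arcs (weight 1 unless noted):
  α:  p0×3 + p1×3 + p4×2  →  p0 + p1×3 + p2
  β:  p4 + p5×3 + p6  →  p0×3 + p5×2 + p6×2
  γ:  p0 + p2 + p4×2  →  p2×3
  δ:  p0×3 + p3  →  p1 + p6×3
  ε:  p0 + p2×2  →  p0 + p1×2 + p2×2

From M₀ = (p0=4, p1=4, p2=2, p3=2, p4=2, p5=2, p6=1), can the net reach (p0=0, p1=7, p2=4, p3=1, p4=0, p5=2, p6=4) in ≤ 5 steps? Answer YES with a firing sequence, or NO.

step 1: fire γ:  (p0=4, p1=4, p2=2, p3=2, p4=2, p5=2, p6=1) → (p0=3, p1=4, p2=4, p3=2, p4=0, p5=2, p6=1)
step 2: fire ε:  (p0=3, p1=4, p2=4, p3=2, p4=0, p5=2, p6=1) → (p0=3, p1=6, p2=4, p3=2, p4=0, p5=2, p6=1)
step 3: fire δ:  (p0=3, p1=6, p2=4, p3=2, p4=0, p5=2, p6=1) → (p0=0, p1=7, p2=4, p3=1, p4=0, p5=2, p6=4)

YES — reachable via ⟨γ, ε, δ⟩ (3 firings)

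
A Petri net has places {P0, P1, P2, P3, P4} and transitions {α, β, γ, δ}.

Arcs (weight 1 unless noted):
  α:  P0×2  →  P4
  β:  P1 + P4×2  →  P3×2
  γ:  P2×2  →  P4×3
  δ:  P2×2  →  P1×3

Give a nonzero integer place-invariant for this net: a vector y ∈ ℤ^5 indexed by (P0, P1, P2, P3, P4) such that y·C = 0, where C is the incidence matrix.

y = (P0:1, P1:2, P2:3, P3:3, P4:2)

Incidence matrix C (rows=places, cols=transitions):
        α    β    γ    δ
   P0  -2    0    0    0
   P1   0   -1    0    3
   P2   0    0   -2   -2
   P3   0    2    0    0
   P4   1   -2    3    0

Candidate y = [1, 2, 3, 3, 2]; check y·C column-wise:
  col α: 1·-2 + 2·0 + 3·0 + 3·0 + 2·1 = 0
  col β: 1·0 + 2·-1 + 3·0 + 3·2 + 2·-2 = 0
  col γ: 1·0 + 2·0 + 3·-2 + 3·0 + 2·3 = 0
  col δ: 1·0 + 2·3 + 3·-2 + 3·0 + 2·0 = 0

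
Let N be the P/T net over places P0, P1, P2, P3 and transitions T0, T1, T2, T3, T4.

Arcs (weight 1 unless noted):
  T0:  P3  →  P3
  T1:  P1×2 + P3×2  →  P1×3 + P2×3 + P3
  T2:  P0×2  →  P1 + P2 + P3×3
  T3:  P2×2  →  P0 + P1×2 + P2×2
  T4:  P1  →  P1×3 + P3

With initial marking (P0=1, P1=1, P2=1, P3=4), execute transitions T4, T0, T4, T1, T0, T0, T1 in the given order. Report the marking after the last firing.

(P0=1, P1=7, P2=7, P3=4)

step 1: fire T4:  (P0=1, P1=1, P2=1, P3=4) → (P0=1, P1=3, P2=1, P3=5)
step 2: fire T0:  (P0=1, P1=3, P2=1, P3=5) → (P0=1, P1=3, P2=1, P3=5)
step 3: fire T4:  (P0=1, P1=3, P2=1, P3=5) → (P0=1, P1=5, P2=1, P3=6)
step 4: fire T1:  (P0=1, P1=5, P2=1, P3=6) → (P0=1, P1=6, P2=4, P3=5)
step 5: fire T0:  (P0=1, P1=6, P2=4, P3=5) → (P0=1, P1=6, P2=4, P3=5)
step 6: fire T0:  (P0=1, P1=6, P2=4, P3=5) → (P0=1, P1=6, P2=4, P3=5)
step 7: fire T1:  (P0=1, P1=6, P2=4, P3=5) → (P0=1, P1=7, P2=7, P3=4)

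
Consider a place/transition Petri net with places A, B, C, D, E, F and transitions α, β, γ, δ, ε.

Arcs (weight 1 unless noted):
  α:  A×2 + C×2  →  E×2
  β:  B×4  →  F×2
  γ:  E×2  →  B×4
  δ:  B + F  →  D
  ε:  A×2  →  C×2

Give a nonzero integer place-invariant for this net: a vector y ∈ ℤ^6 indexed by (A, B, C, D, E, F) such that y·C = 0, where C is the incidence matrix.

y = (A:1, B:1, C:1, D:3, E:2, F:2)

Incidence matrix C (rows=places, cols=transitions):
        α    β    γ    δ    ε
    A  -2    0    0    0   -2
    B   0   -4    4   -1    0
    C  -2    0    0    0    2
    D   0    0    0    1    0
    E   2    0   -2    0    0
    F   0    2    0   -1    0

Candidate y = [1, 1, 1, 3, 2, 2]; check y·C column-wise:
  col α: 1·-2 + 1·0 + 1·-2 + 3·0 + 2·2 + 2·0 = 0
  col β: 1·0 + 1·-4 + 1·0 + 3·0 + 2·0 + 2·2 = 0
  col γ: 1·0 + 1·4 + 1·0 + 3·0 + 2·-2 + 2·0 = 0
  col δ: 1·0 + 1·-1 + 1·0 + 3·1 + 2·0 + 2·-1 = 0
  col ε: 1·-2 + 1·0 + 1·2 + 3·0 + 2·0 + 2·0 = 0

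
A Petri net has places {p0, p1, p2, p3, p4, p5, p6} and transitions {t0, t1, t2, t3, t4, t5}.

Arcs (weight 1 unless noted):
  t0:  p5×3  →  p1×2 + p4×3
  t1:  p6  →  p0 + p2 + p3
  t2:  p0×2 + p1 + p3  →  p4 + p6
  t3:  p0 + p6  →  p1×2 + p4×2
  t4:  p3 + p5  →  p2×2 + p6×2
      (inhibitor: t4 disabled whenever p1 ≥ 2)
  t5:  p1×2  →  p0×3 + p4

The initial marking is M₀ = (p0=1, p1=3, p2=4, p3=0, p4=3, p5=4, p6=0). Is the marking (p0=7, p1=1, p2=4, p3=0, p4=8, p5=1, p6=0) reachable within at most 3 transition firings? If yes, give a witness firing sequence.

YES — reachable via ⟨t0, t5, t5⟩ (3 firings)

step 1: fire t0:  (p0=1, p1=3, p2=4, p3=0, p4=3, p5=4, p6=0) → (p0=1, p1=5, p2=4, p3=0, p4=6, p5=1, p6=0)
step 2: fire t5:  (p0=1, p1=5, p2=4, p3=0, p4=6, p5=1, p6=0) → (p0=4, p1=3, p2=4, p3=0, p4=7, p5=1, p6=0)
step 3: fire t5:  (p0=4, p1=3, p2=4, p3=0, p4=7, p5=1, p6=0) → (p0=7, p1=1, p2=4, p3=0, p4=8, p5=1, p6=0)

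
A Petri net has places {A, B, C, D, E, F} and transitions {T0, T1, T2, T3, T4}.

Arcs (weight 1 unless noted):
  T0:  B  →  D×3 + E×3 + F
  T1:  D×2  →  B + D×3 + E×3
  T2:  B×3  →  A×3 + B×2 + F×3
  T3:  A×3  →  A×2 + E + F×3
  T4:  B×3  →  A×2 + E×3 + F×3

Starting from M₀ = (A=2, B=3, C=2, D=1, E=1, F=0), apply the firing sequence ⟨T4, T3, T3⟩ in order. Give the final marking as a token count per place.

(A=2, B=0, C=2, D=1, E=6, F=9)

step 1: fire T4:  (A=2, B=3, C=2, D=1, E=1, F=0) → (A=4, B=0, C=2, D=1, E=4, F=3)
step 2: fire T3:  (A=4, B=0, C=2, D=1, E=4, F=3) → (A=3, B=0, C=2, D=1, E=5, F=6)
step 3: fire T3:  (A=3, B=0, C=2, D=1, E=5, F=6) → (A=2, B=0, C=2, D=1, E=6, F=9)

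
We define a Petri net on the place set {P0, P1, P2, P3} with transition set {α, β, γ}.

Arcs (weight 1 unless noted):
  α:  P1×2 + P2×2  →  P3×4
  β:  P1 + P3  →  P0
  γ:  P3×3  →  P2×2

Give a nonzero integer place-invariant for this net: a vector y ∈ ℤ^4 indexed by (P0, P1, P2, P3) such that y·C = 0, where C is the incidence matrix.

y = (P0:3, P1:1, P2:3, P3:2)

Incidence matrix C (rows=places, cols=transitions):
        α    β    γ
   P0   0    1    0
   P1  -2   -1    0
   P2  -2    0    2
   P3   4   -1   -3

Candidate y = [3, 1, 3, 2]; check y·C column-wise:
  col α: 3·0 + 1·-2 + 3·-2 + 2·4 = 0
  col β: 3·1 + 1·-1 + 3·0 + 2·-1 = 0
  col γ: 3·0 + 1·0 + 3·2 + 2·-3 = 0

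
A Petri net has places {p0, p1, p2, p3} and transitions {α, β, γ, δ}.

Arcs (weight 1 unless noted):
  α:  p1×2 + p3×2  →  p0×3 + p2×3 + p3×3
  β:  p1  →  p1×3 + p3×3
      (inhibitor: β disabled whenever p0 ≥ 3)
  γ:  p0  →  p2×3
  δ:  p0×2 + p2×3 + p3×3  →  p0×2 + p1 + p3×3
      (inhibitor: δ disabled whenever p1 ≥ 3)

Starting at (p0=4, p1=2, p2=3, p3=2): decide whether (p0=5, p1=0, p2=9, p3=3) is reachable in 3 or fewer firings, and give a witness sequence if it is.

depth 0: 1 marking
depth 1: 3 markings reached so far
depth 2: 6 markings reached so far
depth 3: 11 markings reached so far
target is not among the 11 markings reachable within 3 steps

NO — not reachable within 3 firings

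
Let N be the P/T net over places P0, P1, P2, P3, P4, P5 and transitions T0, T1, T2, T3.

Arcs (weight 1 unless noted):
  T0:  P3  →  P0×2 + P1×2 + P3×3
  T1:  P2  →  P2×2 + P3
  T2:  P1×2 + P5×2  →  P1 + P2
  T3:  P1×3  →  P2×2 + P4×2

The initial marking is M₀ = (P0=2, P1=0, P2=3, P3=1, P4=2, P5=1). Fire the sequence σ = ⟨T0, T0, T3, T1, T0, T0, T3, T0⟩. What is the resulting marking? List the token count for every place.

(P0=12, P1=4, P2=8, P3=12, P4=6, P5=1)

step 1: fire T0:  (P0=2, P1=0, P2=3, P3=1, P4=2, P5=1) → (P0=4, P1=2, P2=3, P3=3, P4=2, P5=1)
step 2: fire T0:  (P0=4, P1=2, P2=3, P3=3, P4=2, P5=1) → (P0=6, P1=4, P2=3, P3=5, P4=2, P5=1)
step 3: fire T3:  (P0=6, P1=4, P2=3, P3=5, P4=2, P5=1) → (P0=6, P1=1, P2=5, P3=5, P4=4, P5=1)
step 4: fire T1:  (P0=6, P1=1, P2=5, P3=5, P4=4, P5=1) → (P0=6, P1=1, P2=6, P3=6, P4=4, P5=1)
step 5: fire T0:  (P0=6, P1=1, P2=6, P3=6, P4=4, P5=1) → (P0=8, P1=3, P2=6, P3=8, P4=4, P5=1)
step 6: fire T0:  (P0=8, P1=3, P2=6, P3=8, P4=4, P5=1) → (P0=10, P1=5, P2=6, P3=10, P4=4, P5=1)
step 7: fire T3:  (P0=10, P1=5, P2=6, P3=10, P4=4, P5=1) → (P0=10, P1=2, P2=8, P3=10, P4=6, P5=1)
step 8: fire T0:  (P0=10, P1=2, P2=8, P3=10, P4=6, P5=1) → (P0=12, P1=4, P2=8, P3=12, P4=6, P5=1)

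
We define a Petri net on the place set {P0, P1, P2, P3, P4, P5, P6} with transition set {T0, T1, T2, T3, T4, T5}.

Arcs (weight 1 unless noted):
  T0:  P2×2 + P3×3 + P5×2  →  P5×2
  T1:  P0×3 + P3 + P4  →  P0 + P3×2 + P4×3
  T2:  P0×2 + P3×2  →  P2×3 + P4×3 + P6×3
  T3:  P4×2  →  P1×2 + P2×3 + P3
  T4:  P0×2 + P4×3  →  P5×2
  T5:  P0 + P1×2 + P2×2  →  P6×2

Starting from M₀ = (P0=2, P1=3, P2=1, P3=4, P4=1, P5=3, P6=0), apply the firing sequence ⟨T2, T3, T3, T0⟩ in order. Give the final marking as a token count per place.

step 1: fire T2:  (P0=2, P1=3, P2=1, P3=4, P4=1, P5=3, P6=0) → (P0=0, P1=3, P2=4, P3=2, P4=4, P5=3, P6=3)
step 2: fire T3:  (P0=0, P1=3, P2=4, P3=2, P4=4, P5=3, P6=3) → (P0=0, P1=5, P2=7, P3=3, P4=2, P5=3, P6=3)
step 3: fire T3:  (P0=0, P1=5, P2=7, P3=3, P4=2, P5=3, P6=3) → (P0=0, P1=7, P2=10, P3=4, P4=0, P5=3, P6=3)
step 4: fire T0:  (P0=0, P1=7, P2=10, P3=4, P4=0, P5=3, P6=3) → (P0=0, P1=7, P2=8, P3=1, P4=0, P5=3, P6=3)

(P0=0, P1=7, P2=8, P3=1, P4=0, P5=3, P6=3)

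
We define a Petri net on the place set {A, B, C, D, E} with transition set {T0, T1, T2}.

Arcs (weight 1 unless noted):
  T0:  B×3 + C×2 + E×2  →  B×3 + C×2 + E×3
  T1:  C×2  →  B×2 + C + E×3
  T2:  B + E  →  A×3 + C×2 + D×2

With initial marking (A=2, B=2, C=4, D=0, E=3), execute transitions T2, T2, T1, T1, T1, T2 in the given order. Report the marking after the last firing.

(A=11, B=5, C=7, D=6, E=9)

step 1: fire T2:  (A=2, B=2, C=4, D=0, E=3) → (A=5, B=1, C=6, D=2, E=2)
step 2: fire T2:  (A=5, B=1, C=6, D=2, E=2) → (A=8, B=0, C=8, D=4, E=1)
step 3: fire T1:  (A=8, B=0, C=8, D=4, E=1) → (A=8, B=2, C=7, D=4, E=4)
step 4: fire T1:  (A=8, B=2, C=7, D=4, E=4) → (A=8, B=4, C=6, D=4, E=7)
step 5: fire T1:  (A=8, B=4, C=6, D=4, E=7) → (A=8, B=6, C=5, D=4, E=10)
step 6: fire T2:  (A=8, B=6, C=5, D=4, E=10) → (A=11, B=5, C=7, D=6, E=9)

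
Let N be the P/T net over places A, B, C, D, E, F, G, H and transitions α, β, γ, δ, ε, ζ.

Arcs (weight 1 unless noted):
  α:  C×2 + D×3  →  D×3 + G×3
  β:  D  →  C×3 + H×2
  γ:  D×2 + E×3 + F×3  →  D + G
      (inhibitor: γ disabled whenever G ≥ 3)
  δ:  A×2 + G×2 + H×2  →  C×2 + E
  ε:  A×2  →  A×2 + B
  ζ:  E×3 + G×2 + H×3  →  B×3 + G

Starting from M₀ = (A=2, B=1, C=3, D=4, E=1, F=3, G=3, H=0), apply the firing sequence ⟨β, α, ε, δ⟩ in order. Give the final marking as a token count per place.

step 1: fire β:  (A=2, B=1, C=3, D=4, E=1, F=3, G=3, H=0) → (A=2, B=1, C=6, D=3, E=1, F=3, G=3, H=2)
step 2: fire α:  (A=2, B=1, C=6, D=3, E=1, F=3, G=3, H=2) → (A=2, B=1, C=4, D=3, E=1, F=3, G=6, H=2)
step 3: fire ε:  (A=2, B=1, C=4, D=3, E=1, F=3, G=6, H=2) → (A=2, B=2, C=4, D=3, E=1, F=3, G=6, H=2)
step 4: fire δ:  (A=2, B=2, C=4, D=3, E=1, F=3, G=6, H=2) → (A=0, B=2, C=6, D=3, E=2, F=3, G=4, H=0)

(A=0, B=2, C=6, D=3, E=2, F=3, G=4, H=0)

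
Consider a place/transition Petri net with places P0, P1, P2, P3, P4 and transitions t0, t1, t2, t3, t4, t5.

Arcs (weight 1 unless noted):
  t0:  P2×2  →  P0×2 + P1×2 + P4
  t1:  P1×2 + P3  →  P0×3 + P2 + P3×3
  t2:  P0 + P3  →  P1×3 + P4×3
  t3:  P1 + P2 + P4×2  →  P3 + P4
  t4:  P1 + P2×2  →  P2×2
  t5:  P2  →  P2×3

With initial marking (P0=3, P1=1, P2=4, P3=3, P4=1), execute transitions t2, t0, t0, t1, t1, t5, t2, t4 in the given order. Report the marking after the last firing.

step 1: fire t2:  (P0=3, P1=1, P2=4, P3=3, P4=1) → (P0=2, P1=4, P2=4, P3=2, P4=4)
step 2: fire t0:  (P0=2, P1=4, P2=4, P3=2, P4=4) → (P0=4, P1=6, P2=2, P3=2, P4=5)
step 3: fire t0:  (P0=4, P1=6, P2=2, P3=2, P4=5) → (P0=6, P1=8, P2=0, P3=2, P4=6)
step 4: fire t1:  (P0=6, P1=8, P2=0, P3=2, P4=6) → (P0=9, P1=6, P2=1, P3=4, P4=6)
step 5: fire t1:  (P0=9, P1=6, P2=1, P3=4, P4=6) → (P0=12, P1=4, P2=2, P3=6, P4=6)
step 6: fire t5:  (P0=12, P1=4, P2=2, P3=6, P4=6) → (P0=12, P1=4, P2=4, P3=6, P4=6)
step 7: fire t2:  (P0=12, P1=4, P2=4, P3=6, P4=6) → (P0=11, P1=7, P2=4, P3=5, P4=9)
step 8: fire t4:  (P0=11, P1=7, P2=4, P3=5, P4=9) → (P0=11, P1=6, P2=4, P3=5, P4=9)

(P0=11, P1=6, P2=4, P3=5, P4=9)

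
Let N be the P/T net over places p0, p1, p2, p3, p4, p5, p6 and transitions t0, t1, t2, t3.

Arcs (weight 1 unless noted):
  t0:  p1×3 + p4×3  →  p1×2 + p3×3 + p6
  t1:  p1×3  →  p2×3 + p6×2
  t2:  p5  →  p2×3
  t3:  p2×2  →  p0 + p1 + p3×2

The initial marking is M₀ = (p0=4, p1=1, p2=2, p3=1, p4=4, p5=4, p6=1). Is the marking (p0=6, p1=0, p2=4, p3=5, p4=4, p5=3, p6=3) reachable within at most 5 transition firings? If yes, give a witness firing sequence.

YES — reachable via ⟨t2, t3, t3, t1⟩ (4 firings)

step 1: fire t2:  (p0=4, p1=1, p2=2, p3=1, p4=4, p5=4, p6=1) → (p0=4, p1=1, p2=5, p3=1, p4=4, p5=3, p6=1)
step 2: fire t3:  (p0=4, p1=1, p2=5, p3=1, p4=4, p5=3, p6=1) → (p0=5, p1=2, p2=3, p3=3, p4=4, p5=3, p6=1)
step 3: fire t3:  (p0=5, p1=2, p2=3, p3=3, p4=4, p5=3, p6=1) → (p0=6, p1=3, p2=1, p3=5, p4=4, p5=3, p6=1)
step 4: fire t1:  (p0=6, p1=3, p2=1, p3=5, p4=4, p5=3, p6=1) → (p0=6, p1=0, p2=4, p3=5, p4=4, p5=3, p6=3)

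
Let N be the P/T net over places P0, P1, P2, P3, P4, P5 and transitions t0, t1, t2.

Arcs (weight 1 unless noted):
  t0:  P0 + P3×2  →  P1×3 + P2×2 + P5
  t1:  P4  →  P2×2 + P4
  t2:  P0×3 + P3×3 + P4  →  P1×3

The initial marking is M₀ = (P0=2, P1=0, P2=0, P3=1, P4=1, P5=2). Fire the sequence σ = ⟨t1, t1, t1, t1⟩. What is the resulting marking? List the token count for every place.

step 1: fire t1:  (P0=2, P1=0, P2=0, P3=1, P4=1, P5=2) → (P0=2, P1=0, P2=2, P3=1, P4=1, P5=2)
step 2: fire t1:  (P0=2, P1=0, P2=2, P3=1, P4=1, P5=2) → (P0=2, P1=0, P2=4, P3=1, P4=1, P5=2)
step 3: fire t1:  (P0=2, P1=0, P2=4, P3=1, P4=1, P5=2) → (P0=2, P1=0, P2=6, P3=1, P4=1, P5=2)
step 4: fire t1:  (P0=2, P1=0, P2=6, P3=1, P4=1, P5=2) → (P0=2, P1=0, P2=8, P3=1, P4=1, P5=2)

(P0=2, P1=0, P2=8, P3=1, P4=1, P5=2)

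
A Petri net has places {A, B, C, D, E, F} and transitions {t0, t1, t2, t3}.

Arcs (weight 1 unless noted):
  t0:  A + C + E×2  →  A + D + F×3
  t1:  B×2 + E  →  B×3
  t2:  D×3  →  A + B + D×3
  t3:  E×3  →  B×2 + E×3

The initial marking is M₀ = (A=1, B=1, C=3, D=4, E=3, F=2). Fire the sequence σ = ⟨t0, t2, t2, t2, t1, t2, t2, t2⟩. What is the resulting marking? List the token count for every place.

step 1: fire t0:  (A=1, B=1, C=3, D=4, E=3, F=2) → (A=1, B=1, C=2, D=5, E=1, F=5)
step 2: fire t2:  (A=1, B=1, C=2, D=5, E=1, F=5) → (A=2, B=2, C=2, D=5, E=1, F=5)
step 3: fire t2:  (A=2, B=2, C=2, D=5, E=1, F=5) → (A=3, B=3, C=2, D=5, E=1, F=5)
step 4: fire t2:  (A=3, B=3, C=2, D=5, E=1, F=5) → (A=4, B=4, C=2, D=5, E=1, F=5)
step 5: fire t1:  (A=4, B=4, C=2, D=5, E=1, F=5) → (A=4, B=5, C=2, D=5, E=0, F=5)
step 6: fire t2:  (A=4, B=5, C=2, D=5, E=0, F=5) → (A=5, B=6, C=2, D=5, E=0, F=5)
step 7: fire t2:  (A=5, B=6, C=2, D=5, E=0, F=5) → (A=6, B=7, C=2, D=5, E=0, F=5)
step 8: fire t2:  (A=6, B=7, C=2, D=5, E=0, F=5) → (A=7, B=8, C=2, D=5, E=0, F=5)

(A=7, B=8, C=2, D=5, E=0, F=5)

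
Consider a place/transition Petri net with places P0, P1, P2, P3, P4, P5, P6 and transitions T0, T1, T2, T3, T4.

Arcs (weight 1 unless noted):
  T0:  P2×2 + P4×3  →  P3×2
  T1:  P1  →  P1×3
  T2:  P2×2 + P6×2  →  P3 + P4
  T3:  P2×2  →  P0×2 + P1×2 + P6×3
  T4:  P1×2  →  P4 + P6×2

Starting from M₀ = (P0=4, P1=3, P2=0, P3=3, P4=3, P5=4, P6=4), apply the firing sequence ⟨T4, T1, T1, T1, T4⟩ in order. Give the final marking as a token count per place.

step 1: fire T4:  (P0=4, P1=3, P2=0, P3=3, P4=3, P5=4, P6=4) → (P0=4, P1=1, P2=0, P3=3, P4=4, P5=4, P6=6)
step 2: fire T1:  (P0=4, P1=1, P2=0, P3=3, P4=4, P5=4, P6=6) → (P0=4, P1=3, P2=0, P3=3, P4=4, P5=4, P6=6)
step 3: fire T1:  (P0=4, P1=3, P2=0, P3=3, P4=4, P5=4, P6=6) → (P0=4, P1=5, P2=0, P3=3, P4=4, P5=4, P6=6)
step 4: fire T1:  (P0=4, P1=5, P2=0, P3=3, P4=4, P5=4, P6=6) → (P0=4, P1=7, P2=0, P3=3, P4=4, P5=4, P6=6)
step 5: fire T4:  (P0=4, P1=7, P2=0, P3=3, P4=4, P5=4, P6=6) → (P0=4, P1=5, P2=0, P3=3, P4=5, P5=4, P6=8)

(P0=4, P1=5, P2=0, P3=3, P4=5, P5=4, P6=8)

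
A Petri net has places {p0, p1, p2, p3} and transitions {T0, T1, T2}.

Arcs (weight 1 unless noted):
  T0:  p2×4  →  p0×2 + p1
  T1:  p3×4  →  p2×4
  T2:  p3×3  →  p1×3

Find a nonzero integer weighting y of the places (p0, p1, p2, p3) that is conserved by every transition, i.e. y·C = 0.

Incidence matrix C (rows=places, cols=transitions):
       T0   T1   T2
   p0   2    0    0
   p1   1    0    3
   p2  -4    4    0
   p3   0   -4   -3

Candidate y = [3, 2, 2, 2]; check y·C column-wise:
  col T0: 3·2 + 2·1 + 2·-4 + 2·0 = 0
  col T1: 3·0 + 2·0 + 2·4 + 2·-4 = 0
  col T2: 3·0 + 2·3 + 2·0 + 2·-3 = 0

y = (p0:3, p1:2, p2:2, p3:2)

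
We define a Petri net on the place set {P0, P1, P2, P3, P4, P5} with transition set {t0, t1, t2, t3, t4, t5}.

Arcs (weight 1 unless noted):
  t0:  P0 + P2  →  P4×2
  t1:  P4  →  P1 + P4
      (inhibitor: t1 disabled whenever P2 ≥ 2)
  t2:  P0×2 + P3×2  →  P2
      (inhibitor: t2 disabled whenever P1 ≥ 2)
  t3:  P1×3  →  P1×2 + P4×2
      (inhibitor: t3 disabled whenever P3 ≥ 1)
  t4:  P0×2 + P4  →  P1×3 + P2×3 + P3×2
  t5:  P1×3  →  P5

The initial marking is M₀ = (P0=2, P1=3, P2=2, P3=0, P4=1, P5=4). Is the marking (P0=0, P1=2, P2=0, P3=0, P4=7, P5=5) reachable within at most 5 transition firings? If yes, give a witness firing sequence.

NO — not reachable within 5 firings

depth 0: 1 marking
depth 1: 5 markings reached so far
depth 2: 11 markings reached so far
depth 3: 19 markings reached so far
depth 4: 27 markings reached so far
depth 5: 37 markings reached so far
target is not among the 37 markings reachable within 5 steps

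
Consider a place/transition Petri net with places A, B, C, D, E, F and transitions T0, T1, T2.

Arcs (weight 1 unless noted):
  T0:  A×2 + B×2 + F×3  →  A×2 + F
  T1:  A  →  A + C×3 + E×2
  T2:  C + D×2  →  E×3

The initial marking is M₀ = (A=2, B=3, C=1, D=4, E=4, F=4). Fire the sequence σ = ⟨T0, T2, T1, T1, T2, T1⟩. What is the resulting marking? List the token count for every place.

step 1: fire T0:  (A=2, B=3, C=1, D=4, E=4, F=4) → (A=2, B=1, C=1, D=4, E=4, F=2)
step 2: fire T2:  (A=2, B=1, C=1, D=4, E=4, F=2) → (A=2, B=1, C=0, D=2, E=7, F=2)
step 3: fire T1:  (A=2, B=1, C=0, D=2, E=7, F=2) → (A=2, B=1, C=3, D=2, E=9, F=2)
step 4: fire T1:  (A=2, B=1, C=3, D=2, E=9, F=2) → (A=2, B=1, C=6, D=2, E=11, F=2)
step 5: fire T2:  (A=2, B=1, C=6, D=2, E=11, F=2) → (A=2, B=1, C=5, D=0, E=14, F=2)
step 6: fire T1:  (A=2, B=1, C=5, D=0, E=14, F=2) → (A=2, B=1, C=8, D=0, E=16, F=2)

(A=2, B=1, C=8, D=0, E=16, F=2)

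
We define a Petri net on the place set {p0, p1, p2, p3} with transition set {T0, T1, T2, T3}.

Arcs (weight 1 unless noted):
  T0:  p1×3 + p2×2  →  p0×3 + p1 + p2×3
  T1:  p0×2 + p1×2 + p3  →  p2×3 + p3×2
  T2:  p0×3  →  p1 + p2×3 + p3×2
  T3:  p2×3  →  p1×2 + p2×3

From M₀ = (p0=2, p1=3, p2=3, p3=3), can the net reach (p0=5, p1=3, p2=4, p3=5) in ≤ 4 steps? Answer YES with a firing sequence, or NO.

NO — not reachable within 4 firings

depth 0: 1 marking
depth 1: 4 markings reached so far
depth 2: 8 markings reached so far
depth 3: 15 markings reached so far
depth 4: 23 markings reached so far
target is not among the 23 markings reachable within 4 steps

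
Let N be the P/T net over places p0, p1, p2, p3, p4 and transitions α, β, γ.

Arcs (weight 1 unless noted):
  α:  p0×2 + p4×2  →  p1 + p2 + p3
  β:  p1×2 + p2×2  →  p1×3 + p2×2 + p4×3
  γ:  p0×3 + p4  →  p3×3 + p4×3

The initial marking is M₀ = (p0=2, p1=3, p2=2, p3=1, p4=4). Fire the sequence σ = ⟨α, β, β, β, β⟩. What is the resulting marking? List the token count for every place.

(p0=0, p1=8, p2=3, p3=2, p4=14)

step 1: fire α:  (p0=2, p1=3, p2=2, p3=1, p4=4) → (p0=0, p1=4, p2=3, p3=2, p4=2)
step 2: fire β:  (p0=0, p1=4, p2=3, p3=2, p4=2) → (p0=0, p1=5, p2=3, p3=2, p4=5)
step 3: fire β:  (p0=0, p1=5, p2=3, p3=2, p4=5) → (p0=0, p1=6, p2=3, p3=2, p4=8)
step 4: fire β:  (p0=0, p1=6, p2=3, p3=2, p4=8) → (p0=0, p1=7, p2=3, p3=2, p4=11)
step 5: fire β:  (p0=0, p1=7, p2=3, p3=2, p4=11) → (p0=0, p1=8, p2=3, p3=2, p4=14)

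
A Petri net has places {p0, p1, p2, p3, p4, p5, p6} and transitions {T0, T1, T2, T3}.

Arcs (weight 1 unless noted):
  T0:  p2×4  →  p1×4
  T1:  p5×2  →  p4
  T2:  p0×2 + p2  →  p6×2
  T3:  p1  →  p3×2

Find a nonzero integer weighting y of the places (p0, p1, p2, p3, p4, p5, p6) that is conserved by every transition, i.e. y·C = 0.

y = (p0:1, p1:-2, p2:-2, p3:-1, p4:0, p5:0, p6:0)

Incidence matrix C (rows=places, cols=transitions):
       T0   T1   T2   T3
   p0   0    0   -2    0
   p1   4    0    0   -1
   p2  -4    0   -1    0
   p3   0    0    0    2
   p4   0    1    0    0
   p5   0   -2    0    0
   p6   0    0    2    0

Candidate y = [1, -2, -2, -1, 0, 0, 0]; check y·C column-wise:
  col T0: 1·0 + -2·4 + -2·-4 + -1·0 = 0
  col T1: 1·0 + -2·0 + -2·0 + -1·0 + 0·1 + 0·-2 = 0
  col T2: 1·-2 + -2·0 + -2·-1 + -1·0 + 0·2 = 0
  col T3: 1·0 + -2·-1 + -2·0 + -1·2 = 0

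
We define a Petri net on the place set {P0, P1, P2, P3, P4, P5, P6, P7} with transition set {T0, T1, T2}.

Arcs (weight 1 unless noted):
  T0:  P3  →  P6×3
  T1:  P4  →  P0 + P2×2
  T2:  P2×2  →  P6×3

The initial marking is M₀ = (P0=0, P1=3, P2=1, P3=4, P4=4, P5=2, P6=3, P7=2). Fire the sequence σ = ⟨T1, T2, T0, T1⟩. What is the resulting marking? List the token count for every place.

(P0=2, P1=3, P2=3, P3=3, P4=2, P5=2, P6=9, P7=2)

step 1: fire T1:  (P0=0, P1=3, P2=1, P3=4, P4=4, P5=2, P6=3, P7=2) → (P0=1, P1=3, P2=3, P3=4, P4=3, P5=2, P6=3, P7=2)
step 2: fire T2:  (P0=1, P1=3, P2=3, P3=4, P4=3, P5=2, P6=3, P7=2) → (P0=1, P1=3, P2=1, P3=4, P4=3, P5=2, P6=6, P7=2)
step 3: fire T0:  (P0=1, P1=3, P2=1, P3=4, P4=3, P5=2, P6=6, P7=2) → (P0=1, P1=3, P2=1, P3=3, P4=3, P5=2, P6=9, P7=2)
step 4: fire T1:  (P0=1, P1=3, P2=1, P3=3, P4=3, P5=2, P6=9, P7=2) → (P0=2, P1=3, P2=3, P3=3, P4=2, P5=2, P6=9, P7=2)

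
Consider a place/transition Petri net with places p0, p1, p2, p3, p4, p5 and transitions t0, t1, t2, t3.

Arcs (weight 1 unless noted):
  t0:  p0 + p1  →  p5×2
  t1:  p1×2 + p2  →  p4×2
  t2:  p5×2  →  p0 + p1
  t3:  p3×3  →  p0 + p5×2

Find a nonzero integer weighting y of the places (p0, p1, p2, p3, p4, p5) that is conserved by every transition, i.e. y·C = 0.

Incidence matrix C (rows=places, cols=transitions):
       t0   t1   t2   t3
   p0  -1    0    1    1
   p1  -1   -2    1    0
   p2   0   -1    0    0
   p3   0    0    0   -3
   p4   0    2    0    0
   p5   2    0   -2    2

Candidate y = [3, -3, 6, 1, 0, 0]; check y·C column-wise:
  col t0: 3·-1 + -3·-1 + 6·0 + 1·0 + 0·2 = 0
  col t1: 3·0 + -3·-2 + 6·-1 + 1·0 + 0·2 = 0
  col t2: 3·1 + -3·1 + 6·0 + 1·0 + 0·-2 = 0
  col t3: 3·1 + -3·0 + 6·0 + 1·-3 + 0·2 = 0

y = (p0:3, p1:-3, p2:6, p3:1, p4:0, p5:0)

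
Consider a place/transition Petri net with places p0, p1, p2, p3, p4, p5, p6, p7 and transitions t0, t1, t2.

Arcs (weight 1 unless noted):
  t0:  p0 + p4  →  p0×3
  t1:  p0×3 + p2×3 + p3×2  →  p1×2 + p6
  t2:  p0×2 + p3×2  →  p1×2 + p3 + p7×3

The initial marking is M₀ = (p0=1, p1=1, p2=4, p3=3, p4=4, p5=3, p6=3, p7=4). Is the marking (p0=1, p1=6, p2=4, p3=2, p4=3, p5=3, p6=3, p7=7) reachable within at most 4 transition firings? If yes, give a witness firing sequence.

depth 0: 1 marking
depth 1: 2 markings reached so far
depth 2: 5 markings reached so far
depth 3: 8 markings reached so far
depth 4: 13 markings reached so far
target is not among the 13 markings reachable within 4 steps

NO — not reachable within 4 firings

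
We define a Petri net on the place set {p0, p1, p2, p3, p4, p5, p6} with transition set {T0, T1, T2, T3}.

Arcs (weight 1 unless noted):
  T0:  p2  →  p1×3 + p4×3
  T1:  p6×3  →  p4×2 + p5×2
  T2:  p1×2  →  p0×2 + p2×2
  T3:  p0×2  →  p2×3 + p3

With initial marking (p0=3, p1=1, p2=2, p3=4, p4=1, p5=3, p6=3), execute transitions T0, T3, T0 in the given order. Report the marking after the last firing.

step 1: fire T0:  (p0=3, p1=1, p2=2, p3=4, p4=1, p5=3, p6=3) → (p0=3, p1=4, p2=1, p3=4, p4=4, p5=3, p6=3)
step 2: fire T3:  (p0=3, p1=4, p2=1, p3=4, p4=4, p5=3, p6=3) → (p0=1, p1=4, p2=4, p3=5, p4=4, p5=3, p6=3)
step 3: fire T0:  (p0=1, p1=4, p2=4, p3=5, p4=4, p5=3, p6=3) → (p0=1, p1=7, p2=3, p3=5, p4=7, p5=3, p6=3)

(p0=1, p1=7, p2=3, p3=5, p4=7, p5=3, p6=3)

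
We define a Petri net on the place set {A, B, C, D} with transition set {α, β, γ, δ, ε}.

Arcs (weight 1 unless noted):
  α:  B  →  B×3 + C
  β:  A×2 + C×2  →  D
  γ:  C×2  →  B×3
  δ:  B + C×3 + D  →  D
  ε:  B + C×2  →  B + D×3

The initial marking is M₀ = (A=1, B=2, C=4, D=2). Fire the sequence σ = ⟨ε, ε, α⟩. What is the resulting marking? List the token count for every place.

step 1: fire ε:  (A=1, B=2, C=4, D=2) → (A=1, B=2, C=2, D=5)
step 2: fire ε:  (A=1, B=2, C=2, D=5) → (A=1, B=2, C=0, D=8)
step 3: fire α:  (A=1, B=2, C=0, D=8) → (A=1, B=4, C=1, D=8)

(A=1, B=4, C=1, D=8)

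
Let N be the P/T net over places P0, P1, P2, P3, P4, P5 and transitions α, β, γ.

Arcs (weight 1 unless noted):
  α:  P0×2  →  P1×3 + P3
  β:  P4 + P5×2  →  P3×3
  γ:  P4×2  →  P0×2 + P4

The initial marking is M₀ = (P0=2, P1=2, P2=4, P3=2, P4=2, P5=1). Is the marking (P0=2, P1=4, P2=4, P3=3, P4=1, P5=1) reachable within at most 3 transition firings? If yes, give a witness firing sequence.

depth 0: 1 marking
depth 1: 3 markings reached so far
depth 2: 4 markings reached so far
depth 3: 5 markings reached so far
target is not among the 5 markings reachable within 3 steps

NO — not reachable within 3 firings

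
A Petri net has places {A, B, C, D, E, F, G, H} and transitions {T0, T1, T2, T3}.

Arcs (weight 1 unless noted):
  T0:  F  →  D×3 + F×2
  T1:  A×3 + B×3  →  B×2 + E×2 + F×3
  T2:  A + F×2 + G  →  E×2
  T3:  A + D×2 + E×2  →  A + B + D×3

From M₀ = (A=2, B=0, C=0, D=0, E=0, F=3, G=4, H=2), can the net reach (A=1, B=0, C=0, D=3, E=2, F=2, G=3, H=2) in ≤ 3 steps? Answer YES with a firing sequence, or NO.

YES — reachable via ⟨T0, T2⟩ (2 firings)

step 1: fire T0:  (A=2, B=0, C=0, D=0, E=0, F=3, G=4, H=2) → (A=2, B=0, C=0, D=3, E=0, F=4, G=4, H=2)
step 2: fire T2:  (A=2, B=0, C=0, D=3, E=0, F=4, G=4, H=2) → (A=1, B=0, C=0, D=3, E=2, F=2, G=3, H=2)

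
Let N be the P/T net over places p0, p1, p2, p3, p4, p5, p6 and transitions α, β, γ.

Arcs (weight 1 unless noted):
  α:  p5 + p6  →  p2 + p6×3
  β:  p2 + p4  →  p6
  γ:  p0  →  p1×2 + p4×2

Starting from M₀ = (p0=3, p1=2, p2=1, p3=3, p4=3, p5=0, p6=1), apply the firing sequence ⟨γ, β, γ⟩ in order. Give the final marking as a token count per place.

step 1: fire γ:  (p0=3, p1=2, p2=1, p3=3, p4=3, p5=0, p6=1) → (p0=2, p1=4, p2=1, p3=3, p4=5, p5=0, p6=1)
step 2: fire β:  (p0=2, p1=4, p2=1, p3=3, p4=5, p5=0, p6=1) → (p0=2, p1=4, p2=0, p3=3, p4=4, p5=0, p6=2)
step 3: fire γ:  (p0=2, p1=4, p2=0, p3=3, p4=4, p5=0, p6=2) → (p0=1, p1=6, p2=0, p3=3, p4=6, p5=0, p6=2)

(p0=1, p1=6, p2=0, p3=3, p4=6, p5=0, p6=2)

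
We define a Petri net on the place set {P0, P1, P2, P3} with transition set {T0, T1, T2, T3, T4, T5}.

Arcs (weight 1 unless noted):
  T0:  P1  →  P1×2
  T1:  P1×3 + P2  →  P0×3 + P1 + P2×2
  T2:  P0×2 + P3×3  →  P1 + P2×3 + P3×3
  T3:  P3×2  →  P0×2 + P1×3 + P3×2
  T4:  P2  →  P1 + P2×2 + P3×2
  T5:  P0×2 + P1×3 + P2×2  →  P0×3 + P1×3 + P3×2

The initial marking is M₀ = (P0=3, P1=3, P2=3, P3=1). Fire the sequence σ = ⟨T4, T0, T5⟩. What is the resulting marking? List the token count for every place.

step 1: fire T4:  (P0=3, P1=3, P2=3, P3=1) → (P0=3, P1=4, P2=4, P3=3)
step 2: fire T0:  (P0=3, P1=4, P2=4, P3=3) → (P0=3, P1=5, P2=4, P3=3)
step 3: fire T5:  (P0=3, P1=5, P2=4, P3=3) → (P0=4, P1=5, P2=2, P3=5)

(P0=4, P1=5, P2=2, P3=5)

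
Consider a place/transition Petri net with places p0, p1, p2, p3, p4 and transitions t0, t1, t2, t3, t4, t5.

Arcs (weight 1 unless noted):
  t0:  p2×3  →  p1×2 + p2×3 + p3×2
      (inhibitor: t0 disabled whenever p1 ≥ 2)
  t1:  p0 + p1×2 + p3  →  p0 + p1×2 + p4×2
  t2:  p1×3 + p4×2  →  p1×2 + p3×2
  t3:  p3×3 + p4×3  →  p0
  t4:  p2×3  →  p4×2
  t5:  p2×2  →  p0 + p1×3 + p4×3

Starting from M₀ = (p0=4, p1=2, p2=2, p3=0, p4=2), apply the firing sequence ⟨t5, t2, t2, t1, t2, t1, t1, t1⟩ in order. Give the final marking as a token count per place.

step 1: fire t5:  (p0=4, p1=2, p2=2, p3=0, p4=2) → (p0=5, p1=5, p2=0, p3=0, p4=5)
step 2: fire t2:  (p0=5, p1=5, p2=0, p3=0, p4=5) → (p0=5, p1=4, p2=0, p3=2, p4=3)
step 3: fire t2:  (p0=5, p1=4, p2=0, p3=2, p4=3) → (p0=5, p1=3, p2=0, p3=4, p4=1)
step 4: fire t1:  (p0=5, p1=3, p2=0, p3=4, p4=1) → (p0=5, p1=3, p2=0, p3=3, p4=3)
step 5: fire t2:  (p0=5, p1=3, p2=0, p3=3, p4=3) → (p0=5, p1=2, p2=0, p3=5, p4=1)
step 6: fire t1:  (p0=5, p1=2, p2=0, p3=5, p4=1) → (p0=5, p1=2, p2=0, p3=4, p4=3)
step 7: fire t1:  (p0=5, p1=2, p2=0, p3=4, p4=3) → (p0=5, p1=2, p2=0, p3=3, p4=5)
step 8: fire t1:  (p0=5, p1=2, p2=0, p3=3, p4=5) → (p0=5, p1=2, p2=0, p3=2, p4=7)

(p0=5, p1=2, p2=0, p3=2, p4=7)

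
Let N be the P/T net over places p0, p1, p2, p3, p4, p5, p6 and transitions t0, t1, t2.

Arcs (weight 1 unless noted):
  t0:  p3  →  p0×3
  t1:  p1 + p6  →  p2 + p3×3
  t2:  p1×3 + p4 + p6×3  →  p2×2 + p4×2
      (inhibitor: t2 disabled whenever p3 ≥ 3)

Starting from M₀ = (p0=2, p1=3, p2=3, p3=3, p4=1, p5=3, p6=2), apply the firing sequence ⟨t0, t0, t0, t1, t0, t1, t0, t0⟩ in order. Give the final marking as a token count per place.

step 1: fire t0:  (p0=2, p1=3, p2=3, p3=3, p4=1, p5=3, p6=2) → (p0=5, p1=3, p2=3, p3=2, p4=1, p5=3, p6=2)
step 2: fire t0:  (p0=5, p1=3, p2=3, p3=2, p4=1, p5=3, p6=2) → (p0=8, p1=3, p2=3, p3=1, p4=1, p5=3, p6=2)
step 3: fire t0:  (p0=8, p1=3, p2=3, p3=1, p4=1, p5=3, p6=2) → (p0=11, p1=3, p2=3, p3=0, p4=1, p5=3, p6=2)
step 4: fire t1:  (p0=11, p1=3, p2=3, p3=0, p4=1, p5=3, p6=2) → (p0=11, p1=2, p2=4, p3=3, p4=1, p5=3, p6=1)
step 5: fire t0:  (p0=11, p1=2, p2=4, p3=3, p4=1, p5=3, p6=1) → (p0=14, p1=2, p2=4, p3=2, p4=1, p5=3, p6=1)
step 6: fire t1:  (p0=14, p1=2, p2=4, p3=2, p4=1, p5=3, p6=1) → (p0=14, p1=1, p2=5, p3=5, p4=1, p5=3, p6=0)
step 7: fire t0:  (p0=14, p1=1, p2=5, p3=5, p4=1, p5=3, p6=0) → (p0=17, p1=1, p2=5, p3=4, p4=1, p5=3, p6=0)
step 8: fire t0:  (p0=17, p1=1, p2=5, p3=4, p4=1, p5=3, p6=0) → (p0=20, p1=1, p2=5, p3=3, p4=1, p5=3, p6=0)

(p0=20, p1=1, p2=5, p3=3, p4=1, p5=3, p6=0)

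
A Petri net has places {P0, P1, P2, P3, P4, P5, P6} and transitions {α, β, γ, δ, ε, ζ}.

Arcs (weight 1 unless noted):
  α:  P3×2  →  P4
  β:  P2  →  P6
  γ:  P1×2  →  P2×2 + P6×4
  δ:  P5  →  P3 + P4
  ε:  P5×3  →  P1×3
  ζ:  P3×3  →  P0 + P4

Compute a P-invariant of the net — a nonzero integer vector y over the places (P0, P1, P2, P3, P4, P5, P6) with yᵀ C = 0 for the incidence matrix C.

Incidence matrix C (rows=places, cols=transitions):
        α    β    γ    δ    ε    ζ
   P0   0    0    0    0    0    1
   P1   0    0   -2    0    3    0
   P2   0   -1    2    0    0    0
   P3  -2    0    0    1    0   -3
   P4   1    0    0    1    0    1
   P5   0    0    0   -1   -3    0
   P6   0    1    4    0    0    0

Candidate y = [1, 3, 1, 1, 2, 3, 1]; check y·C column-wise:
  col α: 1·0 + 3·0 + 1·0 + 1·-2 + 2·1 + 3·0 + 1·0 = 0
  col β: 1·0 + 3·0 + 1·-1 + 1·0 + 2·0 + 3·0 + 1·1 = 0
  col γ: 1·0 + 3·-2 + 1·2 + 1·0 + 2·0 + 3·0 + 1·4 = 0
  col δ: 1·0 + 3·0 + 1·0 + 1·1 + 2·1 + 3·-1 + 1·0 = 0
  col ε: 1·0 + 3·3 + 1·0 + 1·0 + 2·0 + 3·-3 + 1·0 = 0
  col ζ: 1·1 + 3·0 + 1·0 + 1·-3 + 2·1 + 3·0 + 1·0 = 0

y = (P0:1, P1:3, P2:1, P3:1, P4:2, P5:3, P6:1)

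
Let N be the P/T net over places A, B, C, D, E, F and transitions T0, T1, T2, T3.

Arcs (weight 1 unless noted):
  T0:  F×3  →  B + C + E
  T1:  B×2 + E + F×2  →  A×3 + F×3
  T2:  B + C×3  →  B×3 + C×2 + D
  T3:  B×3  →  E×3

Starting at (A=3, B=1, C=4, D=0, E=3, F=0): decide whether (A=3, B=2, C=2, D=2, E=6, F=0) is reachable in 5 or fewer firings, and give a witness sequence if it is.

YES — reachable via ⟨T2, T2, T3⟩ (3 firings)

step 1: fire T2:  (A=3, B=1, C=4, D=0, E=3, F=0) → (A=3, B=3, C=3, D=1, E=3, F=0)
step 2: fire T2:  (A=3, B=3, C=3, D=1, E=3, F=0) → (A=3, B=5, C=2, D=2, E=3, F=0)
step 3: fire T3:  (A=3, B=5, C=2, D=2, E=3, F=0) → (A=3, B=2, C=2, D=2, E=6, F=0)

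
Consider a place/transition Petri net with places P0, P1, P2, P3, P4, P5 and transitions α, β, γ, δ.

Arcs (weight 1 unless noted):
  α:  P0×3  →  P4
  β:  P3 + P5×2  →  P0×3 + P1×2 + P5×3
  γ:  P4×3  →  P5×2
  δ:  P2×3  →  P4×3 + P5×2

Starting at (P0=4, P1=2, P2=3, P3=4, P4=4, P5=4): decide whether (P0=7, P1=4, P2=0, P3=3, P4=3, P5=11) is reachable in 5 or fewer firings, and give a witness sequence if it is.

NO — not reachable within 5 firings

depth 0: 1 marking
depth 1: 5 markings reached so far
depth 2: 12 markings reached so far
depth 3: 22 markings reached so far
depth 4: 35 markings reached so far
depth 5: 50 markings reached so far
target is not among the 50 markings reachable within 5 steps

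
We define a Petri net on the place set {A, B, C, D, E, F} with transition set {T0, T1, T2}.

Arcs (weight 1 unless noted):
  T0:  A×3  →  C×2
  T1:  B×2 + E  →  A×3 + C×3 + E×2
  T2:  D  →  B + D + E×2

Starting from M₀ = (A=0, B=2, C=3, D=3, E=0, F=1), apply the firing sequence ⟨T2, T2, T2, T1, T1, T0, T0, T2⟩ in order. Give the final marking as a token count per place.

(A=0, B=2, C=13, D=3, E=10, F=1)

step 1: fire T2:  (A=0, B=2, C=3, D=3, E=0, F=1) → (A=0, B=3, C=3, D=3, E=2, F=1)
step 2: fire T2:  (A=0, B=3, C=3, D=3, E=2, F=1) → (A=0, B=4, C=3, D=3, E=4, F=1)
step 3: fire T2:  (A=0, B=4, C=3, D=3, E=4, F=1) → (A=0, B=5, C=3, D=3, E=6, F=1)
step 4: fire T1:  (A=0, B=5, C=3, D=3, E=6, F=1) → (A=3, B=3, C=6, D=3, E=7, F=1)
step 5: fire T1:  (A=3, B=3, C=6, D=3, E=7, F=1) → (A=6, B=1, C=9, D=3, E=8, F=1)
step 6: fire T0:  (A=6, B=1, C=9, D=3, E=8, F=1) → (A=3, B=1, C=11, D=3, E=8, F=1)
step 7: fire T0:  (A=3, B=1, C=11, D=3, E=8, F=1) → (A=0, B=1, C=13, D=3, E=8, F=1)
step 8: fire T2:  (A=0, B=1, C=13, D=3, E=8, F=1) → (A=0, B=2, C=13, D=3, E=10, F=1)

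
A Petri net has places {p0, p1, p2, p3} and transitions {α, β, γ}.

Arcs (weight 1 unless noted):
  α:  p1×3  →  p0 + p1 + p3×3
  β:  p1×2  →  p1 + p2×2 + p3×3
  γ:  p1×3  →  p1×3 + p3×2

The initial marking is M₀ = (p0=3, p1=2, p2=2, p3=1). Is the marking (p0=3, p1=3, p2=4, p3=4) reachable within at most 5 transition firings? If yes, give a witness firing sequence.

depth 0: 1 marking
depth 1: 2 markings reached so far
depth 2: 2 markings reached so far
(frontier empty at depth 2; search complete)
target is not among the 2 markings reachable within 5 steps

NO — not reachable within 5 firings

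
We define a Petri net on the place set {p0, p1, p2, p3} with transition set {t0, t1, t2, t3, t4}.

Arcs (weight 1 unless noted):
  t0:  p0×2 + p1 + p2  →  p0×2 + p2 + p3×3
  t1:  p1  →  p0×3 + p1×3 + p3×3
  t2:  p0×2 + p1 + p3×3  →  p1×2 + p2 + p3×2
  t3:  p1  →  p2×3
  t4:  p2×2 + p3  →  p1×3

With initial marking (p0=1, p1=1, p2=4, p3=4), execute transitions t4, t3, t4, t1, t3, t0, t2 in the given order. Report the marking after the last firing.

step 1: fire t4:  (p0=1, p1=1, p2=4, p3=4) → (p0=1, p1=4, p2=2, p3=3)
step 2: fire t3:  (p0=1, p1=4, p2=2, p3=3) → (p0=1, p1=3, p2=5, p3=3)
step 3: fire t4:  (p0=1, p1=3, p2=5, p3=3) → (p0=1, p1=6, p2=3, p3=2)
step 4: fire t1:  (p0=1, p1=6, p2=3, p3=2) → (p0=4, p1=8, p2=3, p3=5)
step 5: fire t3:  (p0=4, p1=8, p2=3, p3=5) → (p0=4, p1=7, p2=6, p3=5)
step 6: fire t0:  (p0=4, p1=7, p2=6, p3=5) → (p0=4, p1=6, p2=6, p3=8)
step 7: fire t2:  (p0=4, p1=6, p2=6, p3=8) → (p0=2, p1=7, p2=7, p3=7)

(p0=2, p1=7, p2=7, p3=7)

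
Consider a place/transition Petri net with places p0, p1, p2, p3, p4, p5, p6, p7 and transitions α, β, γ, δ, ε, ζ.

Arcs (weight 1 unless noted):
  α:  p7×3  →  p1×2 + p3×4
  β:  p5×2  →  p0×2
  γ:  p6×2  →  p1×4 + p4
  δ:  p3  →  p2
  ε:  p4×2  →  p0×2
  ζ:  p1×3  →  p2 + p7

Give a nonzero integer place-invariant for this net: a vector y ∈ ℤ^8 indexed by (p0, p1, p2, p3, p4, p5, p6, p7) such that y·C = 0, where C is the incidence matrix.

Incidence matrix C (rows=places, cols=transitions):
        α    β    γ    δ    ε    ζ
   p0   0    2    0    0    2    0
   p1   2    0    4    0    0   -3
   p2   0    0    0    1    0    1
   p3   4    0    0   -1    0    0
   p4   0    0    1    0   -2    0
   p5   0   -2    0    0    0    0
   p6   0    0   -2    0    0    0
   p7  -3    0    0    0    0    1

Candidate y = [2, 0, 0, 0, 2, 2, 1, 0]; check y·C column-wise:
  col α: 2·0 + 0·2 + 0·4 + 2·0 + 2·0 + 1·0 + 0·-3 = 0
  col β: 2·2 + 2·0 + 2·-2 + 1·0 = 0
  col γ: 2·0 + 0·4 + 2·1 + 2·0 + 1·-2 = 0
  col δ: 2·0 + 0·1 + 0·-1 + 2·0 + 2·0 + 1·0 = 0
  col ε: 2·2 + 2·-2 + 2·0 + 1·0 = 0
  col ζ: 2·0 + 0·-3 + 0·1 + 2·0 + 2·0 + 1·0 + 0·1 = 0

y = (p0:2, p1:0, p2:0, p3:0, p4:2, p5:2, p6:1, p7:0)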